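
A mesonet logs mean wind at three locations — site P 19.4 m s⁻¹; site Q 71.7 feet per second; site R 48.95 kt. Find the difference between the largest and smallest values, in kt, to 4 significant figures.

site P: 19.4 m/s = 37.7106 kt.
site Q: 71.7 ft/s = 42.4811 kt.
Spread: 48.9500 − 37.7106 = 11.24 kt.

11.24 kt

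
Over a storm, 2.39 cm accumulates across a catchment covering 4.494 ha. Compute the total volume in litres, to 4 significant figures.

1074000 litres

Depth: 2.39 cm × 10 = 23.9 mm.
Area: 4.494 ha = 44940 m².
1 mm over 1 m² is 1 L, so volume = 23.9 × 44940 = 1074066 L ≈ 1074000 L.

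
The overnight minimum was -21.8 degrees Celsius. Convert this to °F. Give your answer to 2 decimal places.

°F = °C × 9/5 + 32 = -21.8 × 1.8 + 32 = -7.24 °F.

-7.24 °F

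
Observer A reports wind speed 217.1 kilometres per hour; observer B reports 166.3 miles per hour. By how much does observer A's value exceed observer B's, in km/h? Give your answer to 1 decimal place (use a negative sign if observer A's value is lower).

-50.5 km/h

observer B: 166.3 mph = 267.634 km/h.
Difference: 217.100 − 267.634 = -50.5 km/h.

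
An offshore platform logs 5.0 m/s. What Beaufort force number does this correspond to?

5.0 m/s lies in the Beaufort 3 band (gentle breeze, 3.4–5.4 m/s).

Beaufort force 3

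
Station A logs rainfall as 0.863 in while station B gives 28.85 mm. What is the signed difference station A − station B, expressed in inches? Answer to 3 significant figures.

-0.273 in

station B: 28.85 mm = 1.13583 in.
Difference: 0.86300 − 1.13583 = -0.273 in.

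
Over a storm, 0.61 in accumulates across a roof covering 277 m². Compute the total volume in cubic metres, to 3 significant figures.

4.29 cubic metres

Depth: 0.61 in × 25.4 = 15.494 mm.
1 mm over 1 m² is 1 L, so volume = 15.494 × 277 = 4291.838 L = 4.29 m³.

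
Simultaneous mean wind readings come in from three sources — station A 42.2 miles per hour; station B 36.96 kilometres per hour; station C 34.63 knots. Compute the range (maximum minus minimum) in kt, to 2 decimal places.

station A: 42.2 mph = 36.6708 kt.
station B: 36.96 km/h = 19.9568 kt.
Spread: 36.6708 − 19.9568 = 16.71 kt.

16.71 kt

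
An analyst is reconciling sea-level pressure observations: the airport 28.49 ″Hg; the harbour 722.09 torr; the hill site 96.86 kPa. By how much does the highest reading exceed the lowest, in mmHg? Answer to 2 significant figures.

the airport: 28.49 inHg = 723.646 mmHg.
the hill site: 96.86 kPa = 726.510 mmHg.
Spread: 726.510 − 722.090 = 4.4 mmHg.

4.4 mmHg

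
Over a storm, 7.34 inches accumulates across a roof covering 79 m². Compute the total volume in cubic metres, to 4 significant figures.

Depth: 7.34 in × 25.4 = 186.436 mm.
1 mm over 1 m² is 1 L, so volume = 186.436 × 79 = 14728.444 L = 14.73 m³.

14.73 cubic metres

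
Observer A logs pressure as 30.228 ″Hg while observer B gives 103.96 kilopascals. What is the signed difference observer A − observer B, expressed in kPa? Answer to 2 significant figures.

observer A: 30.228 inHg = 102.364 kPa.
Difference: 102.364 − 103.960 = -1.6 kPa.

-1.6 kPa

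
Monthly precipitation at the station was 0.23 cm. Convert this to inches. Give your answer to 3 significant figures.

1 cm = 0.393701 in, so 0.23 × 0.393701 = 0.0906 in.

0.0906 in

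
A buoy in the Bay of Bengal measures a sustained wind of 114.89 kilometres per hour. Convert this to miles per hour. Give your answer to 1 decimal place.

1 km/h = 0.621371 mph, so 114.89 × 0.621371 = 71.4 mph.

71.4 mph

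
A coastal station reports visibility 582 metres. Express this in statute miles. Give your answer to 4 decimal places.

1 m = 0.000621371 SM, so 582 × 0.000621371 = 0.3616 SM.

0.3616 SM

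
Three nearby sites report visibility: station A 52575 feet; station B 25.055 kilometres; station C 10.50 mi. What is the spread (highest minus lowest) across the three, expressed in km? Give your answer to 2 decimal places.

station A: 52575 ft = 16.0249 km.
station C: 10.50 SM = 16.8981 km.
Spread: 25.0550 − 16.0249 = 9.03 km.

9.03 km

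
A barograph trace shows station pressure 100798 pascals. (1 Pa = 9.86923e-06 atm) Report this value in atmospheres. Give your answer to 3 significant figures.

1 Pa = 9.86923e-06 atm, so 100798 × 9.86923e-06 = 0.995 atm.

0.995 atm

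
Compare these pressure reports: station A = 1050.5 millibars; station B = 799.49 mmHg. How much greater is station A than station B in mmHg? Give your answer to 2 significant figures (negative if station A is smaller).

-12 mmHg

station A: 1050.5 mb = 787.94 mmHg.
Difference: 787.94 − 799.49 = -12 mmHg.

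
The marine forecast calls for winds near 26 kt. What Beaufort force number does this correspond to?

Beaufort force 6

26 kt lies in the Beaufort 6 band (strong breeze, 22–27 kt).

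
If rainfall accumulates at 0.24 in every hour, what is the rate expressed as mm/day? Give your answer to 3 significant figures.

0.24 in/hour × 25.4 mm/in × 24 hour/day = 146 mm/day.

146 mm/day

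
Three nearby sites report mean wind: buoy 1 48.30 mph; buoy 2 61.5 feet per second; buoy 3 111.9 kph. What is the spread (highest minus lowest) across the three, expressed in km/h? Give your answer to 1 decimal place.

buoy 1: 48.30 mph = 77.731 km/h.
buoy 2: 61.5 ft/s = 67.483 km/h.
Spread: 111.900 − 67.483 = 44.4 km/h.

44.4 km/h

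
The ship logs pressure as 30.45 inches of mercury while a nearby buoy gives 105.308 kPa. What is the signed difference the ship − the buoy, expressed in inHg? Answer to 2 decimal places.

-0.65 inHg

the buoy: 105.308 kPa = 31.0974 inHg.
Difference: 30.4500 − 31.0974 = -0.65 inHg.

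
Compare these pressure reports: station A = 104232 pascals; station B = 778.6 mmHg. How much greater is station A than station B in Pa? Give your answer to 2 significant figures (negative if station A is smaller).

430 Pa

station B: 778.6 mmHg = 103804.81 Pa.
Difference: 104232.00 − 103804.81 = 430 Pa.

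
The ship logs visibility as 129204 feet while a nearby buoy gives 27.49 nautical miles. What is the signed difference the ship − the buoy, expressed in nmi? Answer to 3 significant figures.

-6.23 nmi

the ship: 129204 ft = 21.2642 nmi.
Difference: 21.2642 − 27.4900 = -6.23 nmi.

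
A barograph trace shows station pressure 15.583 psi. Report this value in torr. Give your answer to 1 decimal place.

805.9 mmHg

1 psi = 51.7149 mmHg, so 15.583 × 51.7149 = 805.9 mmHg.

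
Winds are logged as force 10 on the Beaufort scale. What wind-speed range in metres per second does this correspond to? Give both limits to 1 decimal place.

Beaufort 10 (storm) spans 24.5–28.4 m/s.

24.5 to 28.4 m/s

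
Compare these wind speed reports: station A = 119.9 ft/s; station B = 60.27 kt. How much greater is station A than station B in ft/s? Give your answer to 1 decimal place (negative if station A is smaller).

18.2 ft/s

station B: 60.27 kt = 101.724 ft/s.
Difference: 119.900 − 101.724 = 18.2 ft/s.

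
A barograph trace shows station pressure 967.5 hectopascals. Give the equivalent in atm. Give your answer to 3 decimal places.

0.955 atm

1 hPa = 0.000986923 atm, so 967.5 × 0.000986923 = 0.955 atm.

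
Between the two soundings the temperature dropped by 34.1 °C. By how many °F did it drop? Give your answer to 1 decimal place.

61.4 °F

For a temperature change the 32° offset cancels: Δ°F = 34.1 × 1.8 = 61.4 °F.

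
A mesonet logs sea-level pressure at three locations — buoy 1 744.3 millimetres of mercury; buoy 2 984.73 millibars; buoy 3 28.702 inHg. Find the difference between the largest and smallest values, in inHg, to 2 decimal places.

buoy 1: 744.3 mmHg = 29.3031 inHg.
buoy 2: 984.73 mb = 29.0791 inHg.
Spread: 29.3031 − 28.7020 = 0.60 inHg.

0.60 inHg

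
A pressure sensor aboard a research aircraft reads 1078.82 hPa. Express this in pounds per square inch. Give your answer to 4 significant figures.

15.65 psi

1 hPa = 0.0145038 psi, so 1078.82 × 0.0145038 = 15.65 psi.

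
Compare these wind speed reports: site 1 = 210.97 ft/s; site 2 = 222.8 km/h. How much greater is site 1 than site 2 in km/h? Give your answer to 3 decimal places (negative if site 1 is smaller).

8.693 km/h

site 1: 210.97 ft/s = 231.49316 km/h.
Difference: 231.49316 − 222.80000 = 8.693 km/h.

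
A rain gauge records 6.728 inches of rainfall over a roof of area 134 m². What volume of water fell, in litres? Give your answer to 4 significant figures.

22900 litres

Depth: 6.728 in × 25.4 = 170.8912 mm.
1 mm over 1 m² is 1 L, so volume = 170.8912 × 134 = 22899.421 L ≈ 22900 L.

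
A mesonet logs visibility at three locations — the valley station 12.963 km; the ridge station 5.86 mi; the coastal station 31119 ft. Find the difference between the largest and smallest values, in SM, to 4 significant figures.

2.195 SM

the valley station: 12.963 km = 8.05483 SM.
the coastal station: 31119 ft = 5.89375 SM.
Spread: 8.05483 − 5.86000 = 2.195 SM.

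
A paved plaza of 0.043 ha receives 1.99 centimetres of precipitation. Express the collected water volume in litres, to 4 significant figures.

8557 litres

Depth: 1.99 cm × 10 = 19.9 mm.
Area: 0.043 ha = 430 m².
1 mm over 1 m² is 1 L, so volume = 19.9 × 430 = 8557 L.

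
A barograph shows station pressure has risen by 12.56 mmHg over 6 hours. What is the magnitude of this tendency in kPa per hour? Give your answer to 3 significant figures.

12.56 mmHg / 6 h × 0.133322 kPa/mmHg = 0.279 kPa/h.

0.279 kPa per hour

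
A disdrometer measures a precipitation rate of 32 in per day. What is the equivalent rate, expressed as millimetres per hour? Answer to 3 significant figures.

33.9 mm/hour

32 in/day × 25.4 mm/in × 0.0416667 day/hour = 33.9 mm/hour.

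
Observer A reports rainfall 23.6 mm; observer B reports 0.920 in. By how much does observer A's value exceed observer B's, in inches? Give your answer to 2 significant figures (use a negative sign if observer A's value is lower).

observer A: 23.6 mm = 0.929134 in.
Difference: 0.929134 − 0.920000 = 0.0091 in.

0.0091 in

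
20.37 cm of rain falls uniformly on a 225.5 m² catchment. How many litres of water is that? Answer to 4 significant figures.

45930 litres

Depth: 20.37 cm × 10 = 203.7 mm.
1 mm over 1 m² is 1 L, so volume = 203.7 × 225.5 = 45934.35 L ≈ 45930 L.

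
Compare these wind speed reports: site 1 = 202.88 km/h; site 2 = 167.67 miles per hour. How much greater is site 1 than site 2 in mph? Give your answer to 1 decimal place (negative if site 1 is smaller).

site 1: 202.88 km/h = 126.064 mph.
Difference: 126.064 − 167.670 = -41.6 mph.

-41.6 mph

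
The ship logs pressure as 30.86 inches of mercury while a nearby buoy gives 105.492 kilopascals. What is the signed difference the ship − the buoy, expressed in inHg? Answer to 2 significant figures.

-0.29 inHg

the buoy: 105.492 kPa = 31.1518 inHg.
Difference: 30.8600 − 31.1518 = -0.29 inHg.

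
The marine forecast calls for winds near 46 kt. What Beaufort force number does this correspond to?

Beaufort force 9

46 kt lies in the Beaufort 9 band (strong gale, 41–47 kt).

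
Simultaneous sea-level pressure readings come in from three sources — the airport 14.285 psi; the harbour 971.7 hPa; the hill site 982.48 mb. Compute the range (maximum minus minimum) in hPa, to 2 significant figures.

the airport: 14.285 psi = 984.92 hPa.
the hill site: 982.48 mb = 982.48 hPa.
Spread: 984.92 − 971.70 = 13 hPa.

13 hPa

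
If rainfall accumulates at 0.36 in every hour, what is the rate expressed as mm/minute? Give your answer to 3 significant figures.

0.36 in/hour × 25.4 mm/in × 0.0166667 hour/minute = 0.152 mm/minute.

0.152 mm/minute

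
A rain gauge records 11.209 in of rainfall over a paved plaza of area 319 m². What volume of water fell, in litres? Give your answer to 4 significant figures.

90820 litres

Depth: 11.209 in × 25.4 = 284.7086 mm.
1 mm over 1 m² is 1 L, so volume = 284.7086 × 319 = 90822.043 L ≈ 90820 L.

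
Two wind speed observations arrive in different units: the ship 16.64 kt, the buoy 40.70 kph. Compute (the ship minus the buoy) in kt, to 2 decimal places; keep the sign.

the buoy: 40.70 km/h = 21.9762 kt.
Difference: 16.6400 − 21.9762 = -5.34 kt.

-5.34 kt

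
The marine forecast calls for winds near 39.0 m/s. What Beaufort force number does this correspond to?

39.0 m/s lies in the Beaufort 12 band (hurricane force, ≥32.7 m/s).

Beaufort force 12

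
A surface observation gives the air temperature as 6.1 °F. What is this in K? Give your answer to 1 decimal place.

First to °C: -14.39 °C.
Then to K: 258.8 K.

258.8 K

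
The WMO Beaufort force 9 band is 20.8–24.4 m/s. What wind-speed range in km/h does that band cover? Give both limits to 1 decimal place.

74.9 to 87.8 km/h

20.8–24.4 m/s × 3.6 = 74.9–87.8 km/h.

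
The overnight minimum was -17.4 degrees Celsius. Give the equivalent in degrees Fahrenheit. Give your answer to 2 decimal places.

0.68 °F

°F = °C × 9/5 + 32 = -17.4 × 1.8 + 32 = 0.68 °F.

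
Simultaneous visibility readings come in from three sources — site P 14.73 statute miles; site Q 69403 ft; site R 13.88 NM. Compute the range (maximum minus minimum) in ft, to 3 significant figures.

site P: 14.73 SM = 77774.40 ft.
site R: 13.88 nmi = 84336.48 ft.
Spread: 84336.48 − 69403.00 = 14900 ft.

14900 ft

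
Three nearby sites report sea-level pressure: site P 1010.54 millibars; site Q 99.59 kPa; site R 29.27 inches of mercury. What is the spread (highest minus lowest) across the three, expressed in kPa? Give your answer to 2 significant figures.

1.9 kPa

site P: 1010.54 mb = 101.054 kPa.
site R: 29.27 inHg = 99.120 kPa.
Spread: 101.054 − 99.120 = 1.9 kPa.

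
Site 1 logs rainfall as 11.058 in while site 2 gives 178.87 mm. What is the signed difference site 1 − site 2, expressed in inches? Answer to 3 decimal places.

4.016 in

site 2: 178.87 mm = 7.04213 in.
Difference: 11.05800 − 7.04213 = 4.016 in.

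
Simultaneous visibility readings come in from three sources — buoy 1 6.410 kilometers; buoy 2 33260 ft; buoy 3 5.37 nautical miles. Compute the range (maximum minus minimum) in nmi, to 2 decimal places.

2.01 nmi

buoy 1: 6.410 km = 3.4611 nmi.
buoy 2: 33260 ft = 5.4739 nmi.
Spread: 5.4739 − 3.4611 = 2.01 nmi.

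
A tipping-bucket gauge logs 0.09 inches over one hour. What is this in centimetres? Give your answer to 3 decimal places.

0.229 cm

1 in = 2.54 cm, so 0.09 × 2.54 = 0.229 cm.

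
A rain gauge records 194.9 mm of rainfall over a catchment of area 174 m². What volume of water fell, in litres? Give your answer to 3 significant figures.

33900 litres

1 mm over 1 m² is 1 L, so volume = 194.9 × 174 = 33912.6 L ≈ 33900 L.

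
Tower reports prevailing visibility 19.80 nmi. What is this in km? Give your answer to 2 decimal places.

36.67 km

1 nmi = 1.852 km, so 19.80 × 1.852 = 36.67 km.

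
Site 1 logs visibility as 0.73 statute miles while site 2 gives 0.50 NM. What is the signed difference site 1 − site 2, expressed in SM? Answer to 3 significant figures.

0.155 SM

site 2: 0.50 nmi = 0.57539 SM.
Difference: 0.73000 − 0.57539 = 0.155 SM.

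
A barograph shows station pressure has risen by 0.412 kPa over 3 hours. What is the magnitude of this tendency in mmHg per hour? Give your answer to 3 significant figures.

0.412 kPa / 3 h × 7.50062 mmHg/kPa = 1.03 mmHg/h.

1.03 mmHg per hour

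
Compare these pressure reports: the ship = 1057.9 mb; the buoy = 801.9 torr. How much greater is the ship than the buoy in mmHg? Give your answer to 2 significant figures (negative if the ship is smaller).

-8.4 mmHg

the ship: 1057.9 mb = 793.490 mmHg.
Difference: 793.490 − 801.900 = -8.4 mmHg.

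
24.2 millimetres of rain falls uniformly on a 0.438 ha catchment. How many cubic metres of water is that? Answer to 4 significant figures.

Area: 0.438 ha = 4380 m².
1 mm over 1 m² is 1 L, so volume = 24.2 × 4380 = 105996 L = 106.0 m³.

106.0 cubic metres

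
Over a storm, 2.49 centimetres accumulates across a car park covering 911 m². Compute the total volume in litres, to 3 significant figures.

22700 litres

Depth: 2.49 cm × 10 = 24.9 mm.
1 mm over 1 m² is 1 L, so volume = 24.9 × 911 = 22683.9 L ≈ 22700 L.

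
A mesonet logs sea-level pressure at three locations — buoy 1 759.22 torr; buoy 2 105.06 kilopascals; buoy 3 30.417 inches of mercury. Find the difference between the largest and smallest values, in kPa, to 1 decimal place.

3.8 kPa

buoy 1: 759.22 mmHg = 101.221 kPa.
buoy 3: 30.417 inHg = 103.004 kPa.
Spread: 105.060 − 101.221 = 3.8 kPa.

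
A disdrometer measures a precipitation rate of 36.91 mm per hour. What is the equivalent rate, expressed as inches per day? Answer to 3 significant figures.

34.9 in/day

36.91 mm/hour × 0.0393701 in/mm × 24 hour/day = 34.9 in/day.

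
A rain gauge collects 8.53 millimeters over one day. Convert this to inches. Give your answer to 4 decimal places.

1 mm = 0.0393701 in, so 8.53 × 0.0393701 = 0.3358 in.

0.3358 in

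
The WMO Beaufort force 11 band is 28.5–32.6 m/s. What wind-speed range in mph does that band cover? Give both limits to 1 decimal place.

63.8 to 72.9 mph

28.5–32.6 m/s × 2.237 = 63.8–72.9 mph.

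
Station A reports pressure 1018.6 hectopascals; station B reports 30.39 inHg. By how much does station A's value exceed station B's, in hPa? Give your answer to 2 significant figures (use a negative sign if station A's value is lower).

-11 hPa

station B: 30.39 inHg = 1029.12 hPa.
Difference: 1018.60 − 1029.12 = -11 hPa.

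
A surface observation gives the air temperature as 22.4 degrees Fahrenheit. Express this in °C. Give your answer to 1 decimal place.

-5.3 °C

°C = (°F − 32) × 5/9 = (22.4 − 32) / 1.8 = -5.3 °C.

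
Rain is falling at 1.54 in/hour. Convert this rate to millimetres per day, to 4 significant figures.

938.8 mm/day

1.54 in/hour × 25.4 mm/in × 24 hour/day = 938.8 mm/day.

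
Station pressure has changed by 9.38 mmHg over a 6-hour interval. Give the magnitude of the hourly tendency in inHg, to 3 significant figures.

9.38 mmHg / 6 h × 0.0393701 inHg/mmHg = 0.0615 inHg/h.

0.0615 inHg per hour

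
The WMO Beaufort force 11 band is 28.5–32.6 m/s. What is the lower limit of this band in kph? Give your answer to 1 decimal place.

102.6 km/h

28.5–32.6 m/s × 3.6 = 102.6–117.4 km/h.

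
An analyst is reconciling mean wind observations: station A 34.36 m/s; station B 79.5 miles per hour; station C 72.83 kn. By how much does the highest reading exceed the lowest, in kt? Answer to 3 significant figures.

6.04 kt

station A: 34.36 m/s = 66.7905 kt.
station B: 79.5 mph = 69.0836 kt.
Spread: 72.8300 − 66.7905 = 6.04 kt.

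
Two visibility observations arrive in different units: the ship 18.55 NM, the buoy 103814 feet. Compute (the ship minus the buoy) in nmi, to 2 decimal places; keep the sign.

the buoy: 103814 ft = 17.0856 nmi.
Difference: 18.5500 − 17.0856 = 1.46 nmi.

1.46 nmi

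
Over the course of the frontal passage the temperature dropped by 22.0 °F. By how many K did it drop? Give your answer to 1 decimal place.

12.2 K

A change of 1 °C equals a change of 1.8 °F: ΔK = 22.0 × 0.5556 = 12.2 K.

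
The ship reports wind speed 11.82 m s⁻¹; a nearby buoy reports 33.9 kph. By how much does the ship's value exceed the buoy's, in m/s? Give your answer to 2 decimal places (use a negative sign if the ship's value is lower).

2.40 m/s

the buoy: 33.9 km/h = 9.4167 m/s.
Difference: 11.8200 − 9.4167 = 2.40 m/s.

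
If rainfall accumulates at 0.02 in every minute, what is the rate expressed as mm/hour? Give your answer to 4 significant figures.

0.02 in/minute × 25.4 mm/in × 60 minute/hour = 30.48 mm/hour.

30.48 mm/hour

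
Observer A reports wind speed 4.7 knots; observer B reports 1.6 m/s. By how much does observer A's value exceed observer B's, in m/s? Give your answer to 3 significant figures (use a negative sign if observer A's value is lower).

0.818 m/s

observer A: 4.7 kt = 2.41789 m/s.
Difference: 2.41789 − 1.60000 = 0.818 m/s.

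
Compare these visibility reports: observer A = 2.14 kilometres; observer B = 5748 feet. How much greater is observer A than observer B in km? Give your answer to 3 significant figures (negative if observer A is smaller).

observer B: 5748 ft = 1.75199 km.
Difference: 2.14000 − 1.75199 = 0.388 km.

0.388 km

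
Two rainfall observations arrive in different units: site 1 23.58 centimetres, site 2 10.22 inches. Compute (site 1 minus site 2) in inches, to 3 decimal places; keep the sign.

site 1: 23.58 cm = 9.28346 in.
Difference: 9.28346 − 10.22000 = -0.937 in.

-0.937 in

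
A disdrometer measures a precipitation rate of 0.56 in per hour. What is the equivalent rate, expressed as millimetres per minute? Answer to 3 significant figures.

0.56 in/hour × 25.4 mm/in × 0.0166667 hour/minute = 0.237 mm/minute.

0.237 mm/minute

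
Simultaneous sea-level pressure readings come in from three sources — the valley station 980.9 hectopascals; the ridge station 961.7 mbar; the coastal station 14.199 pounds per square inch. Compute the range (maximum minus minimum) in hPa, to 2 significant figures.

19 hPa

the ridge station: 961.7 mb = 961.70 hPa.
the coastal station: 14.199 psi = 978.99 hPa.
Spread: 980.90 − 961.70 = 19 hPa.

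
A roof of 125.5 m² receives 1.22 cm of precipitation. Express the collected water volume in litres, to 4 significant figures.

1531 litres

Depth: 1.22 cm × 10 = 12.2 mm.
1 mm over 1 m² is 1 L, so volume = 12.2 × 125.5 = 1531.1 L ≈ 1531 L.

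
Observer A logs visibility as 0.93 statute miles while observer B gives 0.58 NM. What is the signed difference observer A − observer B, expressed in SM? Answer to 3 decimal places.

observer B: 0.58 nmi = 0.66745 SM.
Difference: 0.93000 − 0.66745 = 0.263 SM.

0.263 SM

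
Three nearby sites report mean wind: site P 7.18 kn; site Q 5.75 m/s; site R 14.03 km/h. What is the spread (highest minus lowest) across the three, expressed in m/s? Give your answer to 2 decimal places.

site P: 7.18 kt = 3.6937 m/s.
site R: 14.03 km/h = 3.8972 m/s.
Spread: 5.7500 − 3.6937 = 2.06 m/s.

2.06 m/s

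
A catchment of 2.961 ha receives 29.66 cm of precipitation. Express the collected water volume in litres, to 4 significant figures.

8782000 litres

Depth: 29.66 cm × 10 = 296.6 mm.
Area: 2.961 ha = 29610 m².
1 mm over 1 m² is 1 L, so volume = 296.6 × 29610 = 8782326 L ≈ 8782000 L.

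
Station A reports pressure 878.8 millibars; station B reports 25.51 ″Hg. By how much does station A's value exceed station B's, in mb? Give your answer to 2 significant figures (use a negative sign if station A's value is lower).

station B: 25.51 inHg = 863.87 mb.
Difference: 878.80 − 863.87 = 15 mb.

15 mb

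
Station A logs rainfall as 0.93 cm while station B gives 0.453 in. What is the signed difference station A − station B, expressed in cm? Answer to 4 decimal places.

-0.2206 cm

station B: 0.453 in = 1.150620 cm.
Difference: 0.930000 − 1.150620 = -0.2206 cm.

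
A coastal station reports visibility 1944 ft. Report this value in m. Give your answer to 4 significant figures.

592.5 m

1 ft = 0.3048 m, so 1944 × 0.3048 = 592.5 m.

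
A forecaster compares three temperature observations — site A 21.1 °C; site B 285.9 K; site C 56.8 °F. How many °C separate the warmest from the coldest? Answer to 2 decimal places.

site B: 285.9 K = 12.750 °C.
site C: 56.8 °F = 13.778 °C.
Spread: 21.100 − 12.750 = 8.350 °C.

8.35 °C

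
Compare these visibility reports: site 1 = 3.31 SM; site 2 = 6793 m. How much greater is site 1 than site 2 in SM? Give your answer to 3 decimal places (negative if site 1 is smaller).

site 2: 6793 m = 4.22097 SM.
Difference: 3.31000 − 4.22097 = -0.911 SM.

-0.911 SM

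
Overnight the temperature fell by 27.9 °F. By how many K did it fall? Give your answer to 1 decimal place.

Converting a difference, only the 9/5 scale factor applies: ΔK = 27.9 × 0.5556 = 15.5 K.

15.5 K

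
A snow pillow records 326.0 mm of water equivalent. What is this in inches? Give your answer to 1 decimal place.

12.8 in

1 mm = 0.0393701 in, so 326.0 × 0.0393701 = 12.8 in.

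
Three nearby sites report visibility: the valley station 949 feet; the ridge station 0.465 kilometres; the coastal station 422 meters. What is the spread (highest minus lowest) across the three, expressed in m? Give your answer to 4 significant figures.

175.7 m

the valley station: 949 ft = 289.255 m.
the ridge station: 0.465 km = 465.000 m.
Spread: 465.000 − 289.255 = 175.7 m.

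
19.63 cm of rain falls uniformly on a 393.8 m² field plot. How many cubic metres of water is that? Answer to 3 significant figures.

Depth: 19.63 cm × 10 = 196.3 mm.
1 mm over 1 m² is 1 L, so volume = 196.3 × 393.8 = 77302.94 L = 77.3 m³.

77.3 cubic metres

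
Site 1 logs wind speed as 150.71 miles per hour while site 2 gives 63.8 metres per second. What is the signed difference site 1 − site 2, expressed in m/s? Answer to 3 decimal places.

site 1: 150.71 mph = 67.37340 m/s.
Difference: 67.37340 − 63.80000 = 3.573 m/s.

3.573 m/s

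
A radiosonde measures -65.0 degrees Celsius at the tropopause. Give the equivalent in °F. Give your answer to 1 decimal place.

-85.0 °F

°F = °C × 9/5 + 32 = -65.0 × 1.8 + 32 = -85.0 °F.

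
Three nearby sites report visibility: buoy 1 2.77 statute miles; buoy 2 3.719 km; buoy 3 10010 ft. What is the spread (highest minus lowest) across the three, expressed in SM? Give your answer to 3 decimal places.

buoy 2: 3.719 km = 2.31088 SM.
buoy 3: 10010 ft = 1.89583 SM.
Spread: 2.77000 − 1.89583 = 0.874 SM.

0.874 SM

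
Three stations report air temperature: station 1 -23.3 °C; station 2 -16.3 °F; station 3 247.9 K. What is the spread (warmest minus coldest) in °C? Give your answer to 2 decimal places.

3.53 °C

station 2: -16.3 °F = -26.833 °C.
station 3: 247.9 K = -25.250 °C.
Spread: (-23.300) − (-26.833) = 3.533 °C.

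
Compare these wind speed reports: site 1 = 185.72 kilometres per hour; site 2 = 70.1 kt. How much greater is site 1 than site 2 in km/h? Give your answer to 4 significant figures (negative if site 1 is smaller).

site 2: 70.1 kt = 129.8252 km/h.
Difference: 185.7200 − 129.8252 = 55.89 km/h.

55.89 km/h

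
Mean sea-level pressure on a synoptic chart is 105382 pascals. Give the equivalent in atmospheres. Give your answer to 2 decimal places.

1 Pa = 9.86923e-06 atm, so 105382 × 9.86923e-06 = 1.04 atm.

1.04 atm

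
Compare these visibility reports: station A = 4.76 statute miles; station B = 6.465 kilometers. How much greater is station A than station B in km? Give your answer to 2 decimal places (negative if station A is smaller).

station A: 4.76 SM = 7.6605 km.
Difference: 7.6605 − 6.4650 = 1.20 km.

1.20 km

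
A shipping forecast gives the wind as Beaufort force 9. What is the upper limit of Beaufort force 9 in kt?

Beaufort 9 (strong gale) spans 41–47 knots.

47 kt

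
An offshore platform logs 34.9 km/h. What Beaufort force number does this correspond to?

34.9 km/h = 9.7 m/s, which is Beaufort 5 (fresh breeze, 8.0–10.7 m/s).

Beaufort force 5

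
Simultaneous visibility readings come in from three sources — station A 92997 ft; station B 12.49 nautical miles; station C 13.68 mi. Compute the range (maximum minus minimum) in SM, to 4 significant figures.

station A: 92997 ft = 17.61307 SM.
station B: 12.49 nmi = 14.37324 SM.
Spread: 17.61307 − 13.68000 = 3.933 SM.

3.933 SM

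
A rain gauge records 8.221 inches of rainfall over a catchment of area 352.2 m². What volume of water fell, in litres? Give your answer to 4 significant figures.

Depth: 8.221 in × 25.4 = 208.8134 mm.
1 mm over 1 m² is 1 L, so volume = 208.8134 × 352.2 = 73544.079 L ≈ 73540 L.

73540 litres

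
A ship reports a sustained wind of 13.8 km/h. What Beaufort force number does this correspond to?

Beaufort force 3

13.8 km/h = 3.8 m/s, which is Beaufort 3 (gentle breeze, 3.4–5.4 m/s).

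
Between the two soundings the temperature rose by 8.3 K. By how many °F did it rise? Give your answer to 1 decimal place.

For a temperature change the 32° offset cancels: Δ°F = 8.3 × 1.8 = 14.9 °F.

14.9 °F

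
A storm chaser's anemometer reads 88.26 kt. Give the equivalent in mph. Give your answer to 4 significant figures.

1 kt = 1.15078 mph, so 88.26 × 1.15078 = 101.6 mph.

101.6 mph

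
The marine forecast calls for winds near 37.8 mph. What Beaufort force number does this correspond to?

Beaufort force 7

37.8 mph = 16.9 m/s, which is Beaufort 7 (near gale, 13.9–17.1 m/s).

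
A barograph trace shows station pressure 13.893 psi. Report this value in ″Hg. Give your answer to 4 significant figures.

1 psi = 2.03602 inHg, so 13.893 × 2.03602 = 28.29 inHg.

28.29 inHg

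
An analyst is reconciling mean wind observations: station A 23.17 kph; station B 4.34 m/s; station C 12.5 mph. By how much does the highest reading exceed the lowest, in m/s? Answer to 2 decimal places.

station A: 23.17 km/h = 6.4361 m/s.
station C: 12.5 mph = 5.5880 m/s.
Spread: 6.4361 − 4.3400 = 2.10 m/s.

2.10 m/s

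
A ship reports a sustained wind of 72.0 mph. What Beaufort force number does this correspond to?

Beaufort force 11

72.0 mph = 32.2 m/s, which is Beaufort 11 (violent storm, 28.5–32.6 m/s).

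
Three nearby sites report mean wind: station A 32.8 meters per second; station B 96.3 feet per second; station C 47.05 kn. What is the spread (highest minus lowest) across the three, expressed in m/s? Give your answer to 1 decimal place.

station B: 96.3 ft/s = 29.352 m/s.
station C: 47.05 kt = 24.205 m/s.
Spread: 32.800 − 24.205 = 8.6 m/s.

8.6 m/s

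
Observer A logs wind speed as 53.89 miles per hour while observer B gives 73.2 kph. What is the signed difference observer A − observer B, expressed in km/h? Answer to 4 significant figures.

observer A: 53.89 mph = 86.7275 km/h.
Difference: 86.7275 − 73.2000 = 13.53 km/h.

13.53 km/h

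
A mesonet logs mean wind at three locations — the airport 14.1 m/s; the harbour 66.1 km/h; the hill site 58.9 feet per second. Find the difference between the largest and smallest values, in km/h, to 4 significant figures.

the airport: 14.1 m/s = 50.7600 km/h.
the hill site: 58.9 ft/s = 64.6298 km/h.
Spread: 66.1000 − 50.7600 = 15.34 km/h.

15.34 km/h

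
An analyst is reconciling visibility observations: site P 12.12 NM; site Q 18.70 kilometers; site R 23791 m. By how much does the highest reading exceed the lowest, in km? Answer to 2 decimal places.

5.09 km

site P: 12.12 nmi = 22.4462 km.
site R: 23791 m = 23.7910 km.
Spread: 23.7910 − 18.7000 = 5.09 km.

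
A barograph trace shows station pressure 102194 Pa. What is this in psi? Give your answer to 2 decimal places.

1 Pa = 0.000145038 psi, so 102194 × 0.000145038 = 14.82 psi.

14.82 psi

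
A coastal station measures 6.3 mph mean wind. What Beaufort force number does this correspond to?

6.3 mph = 2.8 m/s, which is Beaufort 2 (light breeze, 1.6–3.3 m/s).

Beaufort force 2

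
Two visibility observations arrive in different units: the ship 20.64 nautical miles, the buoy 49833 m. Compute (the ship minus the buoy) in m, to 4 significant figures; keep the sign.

the ship: 20.64 nmi = 38225.28 m.
Difference: 38225.28 − 49833.00 = -11610 m.

-11610 m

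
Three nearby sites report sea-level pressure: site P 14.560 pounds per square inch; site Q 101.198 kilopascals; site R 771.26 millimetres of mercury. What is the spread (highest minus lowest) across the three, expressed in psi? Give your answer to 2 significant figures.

0.35 psi

site Q: 101.198 kPa = 14.6775 psi.
site R: 771.26 mmHg = 14.9137 psi.
Spread: 14.9137 − 14.5600 = 0.35 psi.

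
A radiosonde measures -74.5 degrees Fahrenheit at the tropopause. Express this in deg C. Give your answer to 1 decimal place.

°C = (°F − 32) × 5/9 = (-74.5 − 32) / 1.8 = -59.2 °C.

-59.2 °C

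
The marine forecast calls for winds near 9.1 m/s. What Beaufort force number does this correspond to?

Beaufort force 5

9.1 m/s lies in the Beaufort 5 band (fresh breeze, 8.0–10.7 m/s).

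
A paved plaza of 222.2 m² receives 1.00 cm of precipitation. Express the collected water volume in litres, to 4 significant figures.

Depth: 1.00 cm × 10 = 10 mm.
1 mm over 1 m² is 1 L, so volume = 10 × 222.2 = 2222 L.

2222 litres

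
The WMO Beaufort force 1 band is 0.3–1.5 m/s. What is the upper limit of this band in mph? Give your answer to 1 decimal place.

0.3–1.5 m/s × 2.237 = 0.7–3.4 mph.

3.4 mph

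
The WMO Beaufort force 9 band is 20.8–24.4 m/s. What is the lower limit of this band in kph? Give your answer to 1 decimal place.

20.8–24.4 m/s × 3.6 = 74.9–87.8 km/h.

74.9 km/h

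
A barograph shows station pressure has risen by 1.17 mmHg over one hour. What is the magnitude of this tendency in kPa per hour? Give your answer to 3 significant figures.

1.17 mmHg / 1 h × 0.133322 kPa/mmHg = 0.156 kPa/h.

0.156 kPa per hour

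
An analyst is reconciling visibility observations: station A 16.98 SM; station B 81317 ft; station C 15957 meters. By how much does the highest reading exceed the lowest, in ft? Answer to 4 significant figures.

station A: 16.98 SM = 89654.40 ft.
station C: 15957 m = 52352.36 ft.
Spread: 89654.40 − 52352.36 = 37300 ft.

37300 ft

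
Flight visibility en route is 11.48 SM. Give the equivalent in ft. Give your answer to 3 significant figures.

60600 ft

1 SM = 5280 ft, so 11.48 × 5280 = 60600 ft.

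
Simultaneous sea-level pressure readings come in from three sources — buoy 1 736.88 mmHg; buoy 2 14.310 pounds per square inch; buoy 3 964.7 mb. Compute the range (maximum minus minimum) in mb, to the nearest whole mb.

buoy 1: 736.88 mmHg = 982.43 mb.
buoy 2: 14.310 psi = 986.64 mb.
Spread: 986.64 − 964.70 = 22 mb.

22 mb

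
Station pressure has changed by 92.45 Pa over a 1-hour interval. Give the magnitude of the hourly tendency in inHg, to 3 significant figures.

0.0273 inHg per hour

92.45 Pa / 1 h × 0.0002953 inHg/Pa = 0.0273 inHg/h.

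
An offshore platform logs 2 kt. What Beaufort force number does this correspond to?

2 kt lies in the Beaufort 1 band (light air, 1–3 kt).

Beaufort force 1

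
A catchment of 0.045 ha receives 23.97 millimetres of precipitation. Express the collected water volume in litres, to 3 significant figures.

Area: 0.045 ha = 450 m².
1 mm over 1 m² is 1 L, so volume = 23.97 × 450 = 10786.5 L ≈ 10800 L.

10800 litres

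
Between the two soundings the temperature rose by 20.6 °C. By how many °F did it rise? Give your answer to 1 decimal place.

37.1 °F

For a temperature change the 32° offset cancels: Δ°F = 20.6 × 1.8 = 37.1 °F.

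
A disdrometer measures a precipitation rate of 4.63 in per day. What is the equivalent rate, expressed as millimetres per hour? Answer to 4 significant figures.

4.63 in/day × 25.4 mm/in × 0.0416667 day/hour = 4.900 mm/hour.

4.900 mm/hour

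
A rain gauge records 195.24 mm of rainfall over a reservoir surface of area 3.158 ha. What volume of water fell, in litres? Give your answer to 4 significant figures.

Area: 3.158 ha = 31580 m².
1 mm over 1 m² is 1 L, so volume = 195.24 × 31580 = 6165679.2 L ≈ 6166000 L.

6166000 litres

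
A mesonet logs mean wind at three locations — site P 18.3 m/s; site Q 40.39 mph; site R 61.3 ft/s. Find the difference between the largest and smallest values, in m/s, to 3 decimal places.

0.628 m/s

site Q: 40.39 mph = 18.05595 m/s.
site R: 61.3 ft/s = 18.68424 m/s.
Spread: 18.68424 − 18.05595 = 0.628 m/s.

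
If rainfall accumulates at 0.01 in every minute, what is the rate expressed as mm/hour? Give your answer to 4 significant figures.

15.24 mm/hour

0.01 in/minute × 25.4 mm/in × 60 minute/hour = 15.24 mm/hour.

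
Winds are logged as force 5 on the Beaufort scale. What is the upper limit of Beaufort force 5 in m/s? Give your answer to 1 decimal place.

Beaufort 5 (fresh breeze) spans 8.0–10.7 m/s.

10.7 m/s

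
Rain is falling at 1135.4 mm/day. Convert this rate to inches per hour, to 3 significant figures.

1135.4 mm/day × 0.0393701 in/mm × 0.0416667 day/hour = 1.86 in/hour.

1.86 in/hour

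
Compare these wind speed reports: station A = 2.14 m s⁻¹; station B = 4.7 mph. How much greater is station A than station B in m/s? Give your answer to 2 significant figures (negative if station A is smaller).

station B: 4.7 mph = 2.10109 m/s.
Difference: 2.14000 − 2.10109 = 0.039 m/s.

0.039 m/s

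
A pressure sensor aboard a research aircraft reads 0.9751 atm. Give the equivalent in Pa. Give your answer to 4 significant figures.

98800 Pa

1 atm = 101325 Pa, so 0.9751 × 101325 = 98800 Pa.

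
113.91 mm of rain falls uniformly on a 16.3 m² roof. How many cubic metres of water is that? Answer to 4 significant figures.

1.857 cubic metres

1 mm over 1 m² is 1 L, so volume = 113.91 × 16.3 = 1856.733 L = 1.857 m³.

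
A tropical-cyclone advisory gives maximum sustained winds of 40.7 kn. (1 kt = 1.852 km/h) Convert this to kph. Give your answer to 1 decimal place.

75.4 km/h

1 kt = 1.852 km/h, so 40.7 × 1.852 = 75.4 km/h.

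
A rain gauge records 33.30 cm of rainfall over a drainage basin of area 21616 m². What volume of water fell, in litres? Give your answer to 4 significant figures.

7198000 litres

Depth: 33.30 cm × 10 = 333 mm.
1 mm over 1 m² is 1 L, so volume = 333 × 21616 = 7198128 L ≈ 7198000 L.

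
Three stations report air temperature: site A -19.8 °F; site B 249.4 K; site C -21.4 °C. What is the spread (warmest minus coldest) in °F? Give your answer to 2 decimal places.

13.28 °F

site A: -19.8 °F = -28.778 °C.
site B: 249.4 K = -23.750 °C.
Spread: (-21.400) − (-28.778) = 7.378 °C = 13.28 °F.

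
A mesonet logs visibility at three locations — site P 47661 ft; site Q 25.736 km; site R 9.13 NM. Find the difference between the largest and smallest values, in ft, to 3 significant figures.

36800 ft

site Q: 25.736 km = 84435.70 ft.
site R: 9.13 nmi = 55474.93 ft.
Spread: 84435.70 − 47661.00 = 36800 ft.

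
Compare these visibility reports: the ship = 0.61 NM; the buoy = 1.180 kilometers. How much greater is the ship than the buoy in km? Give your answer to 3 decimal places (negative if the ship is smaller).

the ship: 0.61 nmi = 1.12972 km.
Difference: 1.12972 − 1.18000 = -0.050 km.

-0.050 km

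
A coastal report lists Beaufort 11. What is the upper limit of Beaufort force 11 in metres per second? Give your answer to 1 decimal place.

Beaufort 11 (violent storm) spans 28.5–32.6 m/s.

32.6 m/s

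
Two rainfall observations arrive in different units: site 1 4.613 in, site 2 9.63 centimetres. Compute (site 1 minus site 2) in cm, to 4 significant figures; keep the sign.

2.087 cm

site 1: 4.613 in = 11.71702 cm.
Difference: 11.71702 − 9.63000 = 2.087 cm.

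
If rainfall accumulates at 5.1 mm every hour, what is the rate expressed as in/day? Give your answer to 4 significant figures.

5.1 mm/hour × 0.0393701 in/mm × 24 hour/day = 4.819 in/day.

4.819 in/day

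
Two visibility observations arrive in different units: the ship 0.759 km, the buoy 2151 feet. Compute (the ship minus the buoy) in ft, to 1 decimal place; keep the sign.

the ship: 0.759 km = 2490.157 ft.
Difference: 2490.157 − 2151.000 = 339.2 ft.

339.2 ft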